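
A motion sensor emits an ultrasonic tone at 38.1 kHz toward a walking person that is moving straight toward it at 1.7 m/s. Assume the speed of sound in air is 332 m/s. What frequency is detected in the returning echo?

38.5 kHz

The walking person first receives the wave as a moving observer: f₁ = f₀ · (v + u)/v = 38.1 × (332 + 1.7)/332 ≈ 38.3 kHz.
The reflection then acts as a moving source: f₂ = f₁ · v/(v − u) ≈ 38.5 kHz.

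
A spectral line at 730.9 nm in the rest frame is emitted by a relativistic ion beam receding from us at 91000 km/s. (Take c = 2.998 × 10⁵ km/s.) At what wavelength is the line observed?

999.9 nm

β = v/c = 91000/299800 = 0.3035.
Relativistic Doppler for wavelength: λ' = λ₀ · √((1 + β)/(1 − β)).
λ' = 730.9 × √(1.3035/0.6965) = 730.9 × 1.36808 ≈ 999.9 nm.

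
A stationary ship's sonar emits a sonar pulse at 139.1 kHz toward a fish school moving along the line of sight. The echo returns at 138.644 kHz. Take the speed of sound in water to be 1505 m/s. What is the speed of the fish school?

2.47 m/s

Double Doppler shift off a moving reflector: f₂ = f₀ · (v + u)/(v − u) (u > 0 toward emitter).
Rearranging, u = v · (f₂ − f₀)/(f₂ + f₀) = 1505 × -0.456/277.744 ≈ -2.47 m/s.
So the fish school is moving at 2.47 m/s away from the emitter.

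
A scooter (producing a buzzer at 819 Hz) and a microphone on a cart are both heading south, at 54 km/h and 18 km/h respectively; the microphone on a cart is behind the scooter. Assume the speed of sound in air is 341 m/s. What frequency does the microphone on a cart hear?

54 km/h = 15 m/s; 18 km/h = 5 m/s.
The microphone on a cart is behind, so the scooter is moving away from it while the microphone on a cart is moving toward the scooter.
Both move, so f' = f · (v + v_o)/(v + v_s).
f' = 819 × (341 + 5)/(341 + 15) = 819 × 346/356 ≈ 796 Hz.

796 Hz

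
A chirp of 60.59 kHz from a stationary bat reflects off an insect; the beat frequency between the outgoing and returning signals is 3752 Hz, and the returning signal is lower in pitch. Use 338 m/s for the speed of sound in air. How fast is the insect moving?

Double Doppler shift off a moving reflector: f₂ = f₀ · (v + u)/(v − u) (u > 0 toward emitter).
Returning signal is lower, so f₂ = f₀ − Δf = 60590 − 3752 = 56838 Hz.
Rearranging, u = v · (f₂ − f₀)/(f₂ + f₀) = 338 × -3752/117428 ≈ -10.8 m/s.
So the insect is moving at 10.8 m/s away from the emitter.

10.8 m/s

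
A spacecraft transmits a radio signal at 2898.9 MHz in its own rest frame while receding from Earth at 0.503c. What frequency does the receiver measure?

Relativistic Doppler for frequency: f' = f₀ · √((1 − β)/(1 + β)).
f' = 2898.9 × √(0.4970/1.5030) = 2898.9 × 0.57504 ≈ 1667.0 MHz.

1667.0 MHz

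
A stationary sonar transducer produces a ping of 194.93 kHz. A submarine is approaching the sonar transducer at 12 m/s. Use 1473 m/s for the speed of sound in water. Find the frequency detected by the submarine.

Moving observer, stationary source: f' = f · (v + v_o)/v.
f' = 194.93 × (1473 + 12)/1473 = 194.93 × 1485/1473 ≈ 196.5 kHz.

196.5 kHz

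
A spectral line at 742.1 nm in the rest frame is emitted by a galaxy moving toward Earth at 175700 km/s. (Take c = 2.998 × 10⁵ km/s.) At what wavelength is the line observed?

β = v/c = 175700/299800 = 0.5861.
Relativistic Doppler for wavelength: λ' = λ₀ · √((1 − β)/(1 + β)).
λ' = 742.1 × √(0.4139/1.5861) = 742.1 × 0.51087 ≈ 379.1 nm.

379.1 nm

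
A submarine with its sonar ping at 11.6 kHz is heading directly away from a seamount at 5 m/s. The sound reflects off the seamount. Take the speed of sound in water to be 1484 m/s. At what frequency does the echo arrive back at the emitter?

The seamount receives the sound from a moving source: f₁ = f₀ · v/(v + v_e) = 11.6 × 1484/1489 ≈ 11.56 kHz.
On the return leg the submarine is a moving observer: f₂ = f₁ · (v − v_e)/v = 11.56 × 1479/1484 ≈ 11.52 kHz.
Equivalently f₂ = f₀ · (v − v_e)/(v + v_e).

11.52 kHz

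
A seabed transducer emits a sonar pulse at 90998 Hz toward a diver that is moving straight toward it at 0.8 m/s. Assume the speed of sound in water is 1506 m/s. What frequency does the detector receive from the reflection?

91095 Hz

At the diver (a moving observer), f₁ = f₀ · (v + u)/v = 90998 × 1506.8/1506 ≈ 91046 Hz.
The reflection then acts as a moving source: f₂ = f₁ · v/(v − u) ≈ 91095 Hz.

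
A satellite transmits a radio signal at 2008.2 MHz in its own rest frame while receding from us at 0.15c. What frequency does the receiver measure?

Relativistic Doppler for frequency: f' = f₀ · √((1 − β)/(1 + β)).
f' = 2008.2 × √(0.8500/1.1500) = 2008.2 × 0.85973 ≈ 1726.5 MHz.

1726.5 MHz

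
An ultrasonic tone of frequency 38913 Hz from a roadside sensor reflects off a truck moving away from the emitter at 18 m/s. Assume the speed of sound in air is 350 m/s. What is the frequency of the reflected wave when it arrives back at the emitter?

35106 Hz

At the truck (a moving observer), f₁ = f₀ · (v − u)/v = 38913 × 332/350 ≈ 36912 Hz.
On reflection it acts as a source moving away from the stationary detector: f₂ = f₁ · v/(v + u) = 36912 × 350/368 ≈ 35106 Hz.
Equivalently f₂ = f₀ · (v − u)/(v + u).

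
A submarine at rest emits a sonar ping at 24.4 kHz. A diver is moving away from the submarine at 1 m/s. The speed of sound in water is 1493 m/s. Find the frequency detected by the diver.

24.4 kHz

Only the observer moves, away from the source, so f' = f · (v − v_o)/v.
f' = 24.4 × (1493 − 1)/1493 = 24.4 × 1492/1493 ≈ 24.4 kHz.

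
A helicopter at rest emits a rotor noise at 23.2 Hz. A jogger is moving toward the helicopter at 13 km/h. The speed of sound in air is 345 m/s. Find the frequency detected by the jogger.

23.4 Hz

13 km/h = 3.611 m/s.
Only the observer moves, toward the source, so f' = f · (v + v_o)/v.
f' = 23.2 × (345 + 3.611)/345 = 23.2 × 348.61/345 ≈ 23.4 Hz.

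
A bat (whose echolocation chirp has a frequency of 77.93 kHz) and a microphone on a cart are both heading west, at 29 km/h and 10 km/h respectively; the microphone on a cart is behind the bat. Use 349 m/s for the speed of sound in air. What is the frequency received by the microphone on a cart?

29 km/h = 8.056 m/s; 10 km/h = 2.778 m/s.
The microphone on a cart is behind, so the bat is moving away from it while the microphone on a cart is moving toward the bat.
General Doppler shift: f' = f · (v + v_o)/(v + v_s).
f' = 77.93 × (349 + 2.778)/(349 + 8.056) = 77.93 × 351.78/357.06 ≈ 76.8 kHz.

76.8 kHz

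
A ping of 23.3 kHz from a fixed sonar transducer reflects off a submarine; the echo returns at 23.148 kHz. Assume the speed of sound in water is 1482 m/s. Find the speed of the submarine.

4.8 m/s

Double Doppler shift off a moving reflector: f₂ = f₀ · (v + u)/(v − u) (u > 0 toward emitter).
Rearranging, u = v · (f₂ − f₀)/(f₂ + f₀) = 1482 × -0.152/46.448 ≈ -4.8 m/s.
So the submarine is moving at 4.8 m/s away from the emitter.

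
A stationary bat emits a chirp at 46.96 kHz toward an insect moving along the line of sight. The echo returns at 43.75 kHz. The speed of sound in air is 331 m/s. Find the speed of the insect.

11.7 m/s

Double Doppler shift off a moving reflector: f₂ = f₀ · (v + u)/(v − u) (u > 0 toward emitter).
Rearranging, u = v · (f₂ − f₀)/(f₂ + f₀) = 331 × -3.21/90.71 ≈ -11.7 m/s.
So the insect is moving at 11.7 m/s away from the emitter.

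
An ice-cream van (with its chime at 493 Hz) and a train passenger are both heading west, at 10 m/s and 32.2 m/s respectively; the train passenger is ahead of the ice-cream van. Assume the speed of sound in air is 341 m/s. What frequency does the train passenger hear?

The train passenger is ahead, so the ice-cream van is moving toward it while the train passenger is moving away from the ice-cream van.
With source approaching and observer receding, f' = f · (v − v_o)/(v − v_s).
f' = 493 × (341 − 32.2)/(341 − 10) = 493 × 308.8/331 ≈ 460 Hz.

460 Hz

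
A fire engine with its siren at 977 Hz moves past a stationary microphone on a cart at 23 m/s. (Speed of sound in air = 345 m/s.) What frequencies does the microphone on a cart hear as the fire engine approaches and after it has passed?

Approaching: f₁ = f · v/(v − v_s) = 977 × 345/322 ≈ 1047 Hz.
Receding: f₂ = f · v/(v + v_s) = 977 × 345/368 ≈ 916 Hz.

1047 Hz approaching; 916 Hz receding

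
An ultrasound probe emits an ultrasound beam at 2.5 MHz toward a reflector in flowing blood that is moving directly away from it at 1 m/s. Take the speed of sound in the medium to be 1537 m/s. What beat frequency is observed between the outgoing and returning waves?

3251 Hz

The reflector in flowing blood first receives the wave as a moving observer: f₁ = f₀ · (v − u)/v = 2.5 × (1537 − 1)/1537 ≈ 2.49837 MHz.
The reflection then acts as a moving source: f₂ = f₁ · v/(v + u) ≈ 2.49675 MHz.
Beat frequency (with f₀ = 2500000 Hz): |f₂ − f₀| = 2u·f₀/(v + u) = 2 × 1 × 2500000/1538 ≈ 3251 Hz.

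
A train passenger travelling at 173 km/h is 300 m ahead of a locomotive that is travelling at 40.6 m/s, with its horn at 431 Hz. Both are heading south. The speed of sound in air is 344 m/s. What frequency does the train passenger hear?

173 km/h = 48.06 m/s.
The train passenger is ahead, so the locomotive is moving toward it while the train passenger is moving away from the locomotive.
With source approaching and observer receding, f' = f · (v − v_o)/(v − v_s).
f' = 431 × (344 − 48.06)/(344 − 40.6) = 431 × 295.94/303.4 ≈ 420 Hz.

420 Hz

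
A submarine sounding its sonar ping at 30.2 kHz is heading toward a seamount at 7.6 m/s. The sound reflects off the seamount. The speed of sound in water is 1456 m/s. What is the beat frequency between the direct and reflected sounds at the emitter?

The seamount receives the sound from a moving source: f₁ = f₀ · v/(v − v_e) = 30.2 × 1456/1448.4 ≈ 30.358 kHz.
On the return leg the submarine is a moving observer: f₂ = f₁ · (v + v_e)/v = 30.358 × 1463.6/1456 ≈ 30.517 kHz.
Beat against the emitted tone (with f₀ = 30200 Hz): |f₂ − f₀| = 2v_e·f₀/(v − v_e) = 2 × 7.6 × 30200/1448.4 ≈ 317 Hz.

317 Hz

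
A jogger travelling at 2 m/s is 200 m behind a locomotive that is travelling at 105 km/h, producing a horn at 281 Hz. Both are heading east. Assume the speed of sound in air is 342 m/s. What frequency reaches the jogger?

260 Hz

105 km/h = 29.17 m/s.
The jogger is behind, so the locomotive is moving away from it while the jogger is moving toward the locomotive.
With source receding and observer approaching, f' = f · (v + v_o)/(v + v_s).
f' = 281 × (342 + 2)/(342 + 29.17) = 281 × 344/371.17 ≈ 260 Hz.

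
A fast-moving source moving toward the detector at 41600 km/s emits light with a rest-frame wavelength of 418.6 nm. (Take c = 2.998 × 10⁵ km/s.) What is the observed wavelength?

β = v/c = 41600/299800 = 0.1388.
Relativistic Doppler for wavelength: λ' = λ₀ · √((1 − β)/(1 + β)).
λ' = 418.6 × √(0.8612/1.1388) = 418.6 × 0.86965 ≈ 364.0 nm.

364.0 nm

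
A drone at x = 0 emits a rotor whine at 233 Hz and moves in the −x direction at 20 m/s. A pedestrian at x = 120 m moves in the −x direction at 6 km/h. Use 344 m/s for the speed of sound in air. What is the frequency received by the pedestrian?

221 Hz

6 km/h = 1.667 m/s.
The observer lies on the +x side, so the source is heading away from the observer and the observer is heading toward the source.
With source receding and observer approaching, f' = f · (v + v_o)/(v + v_s).
f' = 233 × (344 + 1.667)/(344 + 20) = 233 × 345.67/364 ≈ 221 Hz.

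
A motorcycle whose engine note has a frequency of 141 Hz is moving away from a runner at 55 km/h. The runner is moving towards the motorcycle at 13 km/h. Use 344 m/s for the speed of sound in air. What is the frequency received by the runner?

55 km/h = 15.28 m/s; 13 km/h = 3.611 m/s.
Both move, so f' = f · (v + v_o)/(v + v_s).
f' = 141 × (344 + 3.611)/(344 + 15.28) = 141 × 347.61/359.28 ≈ 136 Hz.

136 Hz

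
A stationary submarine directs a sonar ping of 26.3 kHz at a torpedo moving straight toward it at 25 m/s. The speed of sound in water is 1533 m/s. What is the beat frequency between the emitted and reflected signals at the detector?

At the torpedo (a moving observer), f₁ = f₀ · (v + u)/v = 26.3 × 1558/1533 ≈ 26.729 kHz.
The reflection then acts as a moving source: f₂ = f₁ · v/(v − u) ≈ 27.172 kHz.
Beat frequency (with f₀ = 26300 Hz): |f₂ − f₀| = 2u·f₀/(v − u) = 2 × 25 × 26300/1508 ≈ 872 Hz.

872 Hz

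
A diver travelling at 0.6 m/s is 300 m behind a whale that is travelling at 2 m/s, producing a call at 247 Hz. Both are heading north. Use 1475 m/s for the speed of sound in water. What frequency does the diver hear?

The diver is behind, so the whale is moving away from it while the diver is moving toward the whale.
Both move, so f' = f · (v + v_o)/(v + v_s).
f' = 247 × (1475 + 0.6)/(1475 + 2) = 247 × 1475.6/1477 ≈ 247 Hz.

247 Hz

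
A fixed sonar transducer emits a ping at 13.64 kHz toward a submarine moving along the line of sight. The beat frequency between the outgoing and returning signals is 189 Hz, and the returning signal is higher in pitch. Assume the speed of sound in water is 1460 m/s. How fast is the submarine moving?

Double Doppler shift off a moving reflector: f₂ = f₀ · (v + u)/(v − u) (u > 0 toward emitter).
Returning signal is higher, so f₂ = f₀ + Δf = 13640 + 189 = 13829 Hz.
Rearranging, u = v · (f₂ − f₀)/(f₂ + f₀) = 1460 × 189/27469 ≈ 10.0 m/s.
So the submarine is moving at 10.0 m/s toward the emitter.

10.0 m/s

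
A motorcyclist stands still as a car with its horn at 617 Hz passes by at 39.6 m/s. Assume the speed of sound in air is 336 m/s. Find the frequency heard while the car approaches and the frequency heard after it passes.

699 Hz approaching; 552 Hz receding

Approaching: f₁ = f · v/(v − v_s) = 617 × 336/296.4 ≈ 699 Hz.
Receding: f₂ = f · v/(v + v_s) = 617 × 336/375.6 ≈ 552 Hz.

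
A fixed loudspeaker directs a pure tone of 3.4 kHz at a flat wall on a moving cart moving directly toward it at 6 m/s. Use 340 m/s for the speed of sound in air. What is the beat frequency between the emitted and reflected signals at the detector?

At the flat wall on a moving cart (a moving observer), f₁ = f₀ · (v + u)/v = 3.4 × 346/340 ≈ 3.4600 kHz.
The reflection then acts as a moving source: f₂ = f₁ · v/(v − u) ≈ 3.5222 kHz.
Equivalently f₂ = f₀ · (v + u)/(v − u).
Beat frequency (with f₀ = 3400 Hz): |f₂ − f₀| = 2u·f₀/(v − u) = 2 × 6 × 3400/334 ≈ 122 Hz.

122 Hz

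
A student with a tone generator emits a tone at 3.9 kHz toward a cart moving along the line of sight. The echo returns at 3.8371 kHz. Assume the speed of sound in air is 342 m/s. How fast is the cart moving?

2.78 m/s

Double Doppler shift off a moving reflector: f₂ = f₀ · (v + u)/(v − u) (u > 0 toward emitter).
Rearranging, u = v · (f₂ − f₀)/(f₂ + f₀) = 342 × -0.0629/7.7371 ≈ -2.78 m/s.
So the cart is moving at 2.78 m/s away from the emitter.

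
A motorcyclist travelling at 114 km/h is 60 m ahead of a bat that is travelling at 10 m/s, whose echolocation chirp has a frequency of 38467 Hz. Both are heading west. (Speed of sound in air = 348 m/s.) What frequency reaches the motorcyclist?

114 km/h = 31.67 m/s.
The motorcyclist is ahead, so the bat is moving toward it while the motorcyclist is moving away from the bat.
General Doppler shift: f' = f · (v − v_o)/(v − v_s).
f' = 38467 × (348 − 31.67)/(348 − 10) = 38467 × 316.33/338 ≈ 36001 Hz.

36001 Hz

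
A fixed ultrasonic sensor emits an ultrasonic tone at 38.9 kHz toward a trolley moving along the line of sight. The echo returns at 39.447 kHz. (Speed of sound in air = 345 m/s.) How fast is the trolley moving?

Double Doppler shift off a moving reflector: f₂ = f₀ · (v + u)/(v − u) (u > 0 toward emitter).
Rearranging, u = v · (f₂ − f₀)/(f₂ + f₀) = 345 × 0.547/78.347 ≈ 2.41 m/s.
So the trolley is moving at 2.41 m/s toward the emitter.

2.41 m/s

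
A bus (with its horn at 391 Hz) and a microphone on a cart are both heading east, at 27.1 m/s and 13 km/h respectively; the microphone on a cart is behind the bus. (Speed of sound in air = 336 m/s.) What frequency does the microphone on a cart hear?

13 km/h = 3.611 m/s.
The microphone on a cart is behind, so the bus is moving away from it while the microphone on a cart is moving toward the bus.
With source receding and observer approaching, f' = f · (v + v_o)/(v + v_s).
f' = 391 × (336 + 3.611)/(336 + 27.1) = 391 × 339.61/363.1 ≈ 366 Hz.

366 Hz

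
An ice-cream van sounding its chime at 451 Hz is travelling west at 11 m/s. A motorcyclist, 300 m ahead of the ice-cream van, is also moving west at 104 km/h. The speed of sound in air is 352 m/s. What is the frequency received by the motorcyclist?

427 Hz

104 km/h = 28.89 m/s.
The motorcyclist is ahead, so the ice-cream van is moving toward it while the motorcyclist is moving away from the ice-cream van.
With source approaching and observer receding, f' = f · (v − v_o)/(v − v_s).
f' = 451 × (352 − 28.89)/(352 − 11) = 451 × 323.11/341 ≈ 427 Hz.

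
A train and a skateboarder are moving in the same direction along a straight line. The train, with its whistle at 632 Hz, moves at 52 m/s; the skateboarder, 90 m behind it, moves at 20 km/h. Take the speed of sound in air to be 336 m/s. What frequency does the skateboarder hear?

20 km/h = 5.556 m/s.
The skateboarder is behind, so the train is moving away from it while the skateboarder is moving toward the train.
General Doppler shift: f' = f · (v + v_o)/(v + v_s).
f' = 632 × (336 + 5.556)/(336 + 52) = 632 × 341.56/388 ≈ 556 Hz.

556 Hz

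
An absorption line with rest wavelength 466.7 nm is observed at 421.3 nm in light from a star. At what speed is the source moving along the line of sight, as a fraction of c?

0.102c

λ'/λ₀ = 0.9027 < 1 (blueshift), so the source is approaching.
λ'/λ₀ = √((1 − β)/(1 + β)) for an approaching source ⇒ β = (1 − r²)/(1 + r²) with r = λ'/λ₀.
β = (1 − 0.8149)/(1 + 0.8149) ≈ 0.102.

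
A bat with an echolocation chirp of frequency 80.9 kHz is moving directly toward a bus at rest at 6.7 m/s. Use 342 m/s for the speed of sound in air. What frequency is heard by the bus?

With the source moving toward a stationary observer, f' = f · v/(v − v_s).
f' = 80.9 × 342/(342 − 6.7) = 80.9 × 342/335.3 ≈ 82.5 kHz.

82.5 kHz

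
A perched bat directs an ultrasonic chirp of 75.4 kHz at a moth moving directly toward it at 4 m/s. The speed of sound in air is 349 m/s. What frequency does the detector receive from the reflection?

At the moth (a moving observer), f₁ = f₀ · (v + u)/v = 75.4 × 353/349 ≈ 76.3 kHz.
The reflection then acts as a moving source: f₂ = f₁ · v/(v − u) ≈ 77.1 kHz.
Equivalently f₂ = f₀ · (v + u)/(v − u).

77.1 kHz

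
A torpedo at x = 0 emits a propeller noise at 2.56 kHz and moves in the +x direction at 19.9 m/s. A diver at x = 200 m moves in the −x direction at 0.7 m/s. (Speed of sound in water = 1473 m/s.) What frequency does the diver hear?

The observer lies on the +x side, so the source is heading toward the observer and the observer is heading toward the source.
General Doppler shift: f' = f · (v + v_o)/(v − v_s).
f' = 2.56 × (1473 + 0.7)/(1473 − 19.9) = 2.56 × 1473.7/1453.1 ≈ 2.60 kHz.

2.60 kHz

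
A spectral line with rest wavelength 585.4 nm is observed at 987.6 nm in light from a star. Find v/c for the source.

λ'/λ₀ = 1.6871 > 1 (redshift), so the source is receding.
λ'/λ₀ = √((1 + β)/(1 − β)) for a receding source ⇒ β = (r² − 1)/(r² + 1) with r = λ'/λ₀.
β = (2.8461 − 1)/(2.8461 + 1) ≈ 0.480.

0.480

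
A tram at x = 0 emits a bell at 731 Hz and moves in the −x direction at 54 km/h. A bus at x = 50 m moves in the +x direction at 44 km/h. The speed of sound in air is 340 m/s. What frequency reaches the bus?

675 Hz

54 km/h = 15 m/s; 44 km/h = 12.22 m/s.
The observer lies on the +x side, so the source is heading away from the observer and the observer is heading away from the source.
With source receding and observer receding, f' = f · (v − v_o)/(v + v_s).
f' = 731 × (340 − 12.22)/(340 + 15) = 731 × 327.78/355 ≈ 675 Hz.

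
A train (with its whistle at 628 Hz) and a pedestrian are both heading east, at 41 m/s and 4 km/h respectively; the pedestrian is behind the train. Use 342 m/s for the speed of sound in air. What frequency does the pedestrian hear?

4 km/h = 1.111 m/s.
The pedestrian is behind, so the train is moving away from it while the pedestrian is moving toward the train.
Both move, so f' = f · (v + v_o)/(v + v_s).
f' = 628 × (342 + 1.111)/(342 + 41) = 628 × 343.11/383 ≈ 563 Hz.

563 Hz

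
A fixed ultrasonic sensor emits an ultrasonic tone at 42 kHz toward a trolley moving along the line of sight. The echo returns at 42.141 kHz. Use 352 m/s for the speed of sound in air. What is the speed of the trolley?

Double Doppler shift off a moving reflector: f₂ = f₀ · (v + u)/(v − u) (u > 0 toward emitter).
Rearranging, u = v · (f₂ − f₀)/(f₂ + f₀) = 352 × 0.141/84.141 ≈ 0.59 m/s.
So the trolley is moving at 0.59 m/s toward the emitter.

0.59 m/s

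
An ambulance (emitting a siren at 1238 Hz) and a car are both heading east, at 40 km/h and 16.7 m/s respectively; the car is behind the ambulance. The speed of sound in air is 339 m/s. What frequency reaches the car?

40 km/h = 11.11 m/s.
The car is behind, so the ambulance is moving away from it while the car is moving toward the ambulance.
General Doppler shift: f' = f · (v + v_o)/(v + v_s).
f' = 1238 × (339 + 16.7)/(339 + 11.11) = 1238 × 355.7/350.11 ≈ 1258 Hz.

1258 Hz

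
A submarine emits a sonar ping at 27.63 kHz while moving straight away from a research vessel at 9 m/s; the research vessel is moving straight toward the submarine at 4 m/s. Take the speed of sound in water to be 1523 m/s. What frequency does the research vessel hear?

27.5 kHz

General Doppler shift: f' = f · (v + v_o)/(v + v_s).
f' = 27.63 × (1523 + 4)/(1523 + 9) = 27.63 × 1527/1532 ≈ 27.5 kHz.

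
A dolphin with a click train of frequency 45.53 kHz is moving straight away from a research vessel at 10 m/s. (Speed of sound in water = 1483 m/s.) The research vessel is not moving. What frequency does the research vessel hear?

45.2 kHz

Moving source, stationary observer: f' = f · v/(v + v_s) since the source is receding.
f' = 45.53 × 1483/(1483 + 10) = 45.53 × 1483/1493 ≈ 45.2 kHz.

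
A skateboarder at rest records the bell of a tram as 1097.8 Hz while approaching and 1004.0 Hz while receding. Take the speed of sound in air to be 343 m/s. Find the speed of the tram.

15.3 m/s

f₁/f₂ = (v + v_s)/(v − v_s), so v_s = v · (f₁ − f₂)/(f₁ + f₂).
v_s = 343 × (1097.8 − 1004.0)/(1097.8 + 1004.0) = 343 × 93.8/2101.8 ≈ 15.3 m/s.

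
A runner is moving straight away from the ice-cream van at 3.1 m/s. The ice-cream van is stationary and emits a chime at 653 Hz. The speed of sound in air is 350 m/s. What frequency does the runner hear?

Moving observer, stationary source: f' = f · (v − v_o)/v.
f' = 653 × (350 − 3.1)/350 = 653 × 346.9/350 ≈ 647 Hz.

647 Hz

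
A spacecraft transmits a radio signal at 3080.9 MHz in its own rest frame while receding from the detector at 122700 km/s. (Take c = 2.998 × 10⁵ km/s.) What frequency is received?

β = v/c = 122700/299800 = 0.4093.
Relativistic Doppler for frequency: f' = f₀ · √((1 − β)/(1 + β)).
f' = 3080.9 × √(0.5907/1.4093) = 3080.9 × 0.64743 ≈ 1994.7 MHz.

1994.7 MHz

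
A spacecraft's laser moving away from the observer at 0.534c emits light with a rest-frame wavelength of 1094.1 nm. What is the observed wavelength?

Relativistic Doppler for wavelength: λ' = λ₀ · √((1 + β)/(1 − β)).
λ' = 1094.1 × √(1.5340/0.4660) = 1094.1 × 1.81434 ≈ 1985.1 nm.

1985.1 nm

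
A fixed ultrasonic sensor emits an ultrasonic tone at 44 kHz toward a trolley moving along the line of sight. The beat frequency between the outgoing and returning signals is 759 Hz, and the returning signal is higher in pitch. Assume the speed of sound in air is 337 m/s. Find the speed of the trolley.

Double Doppler shift off a moving reflector: f₂ = f₀ · (v + u)/(v − u) (u > 0 toward emitter).
Returning signal is higher, so f₂ = f₀ + Δf = 44000 + 759 = 44759 Hz.
Rearranging, u = v · (f₂ − f₀)/(f₂ + f₀) = 337 × 759/88759 ≈ 2.88 m/s.
So the trolley is moving at 2.88 m/s toward the emitter.

2.88 m/s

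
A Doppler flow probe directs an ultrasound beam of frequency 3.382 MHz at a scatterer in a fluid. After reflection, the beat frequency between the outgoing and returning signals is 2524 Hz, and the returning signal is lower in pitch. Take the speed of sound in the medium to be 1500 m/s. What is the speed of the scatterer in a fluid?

Double Doppler shift off a moving reflector: f₂ = f₀ · (v + u)/(v − u) (u > 0 toward emitter).
Returning signal is lower, so f₂ = f₀ − Δf = 3382000 − 2524 = 3379476 Hz.
Rearranging, u = v · (f₂ − f₀)/(f₂ + f₀) = 1500 × -2524/6761476 ≈ -0.56 m/s.
So the scatterer in a fluid is moving at 0.56 m/s away from the emitter.

0.56 m/s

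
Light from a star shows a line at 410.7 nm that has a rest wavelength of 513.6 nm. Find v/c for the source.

λ'/λ₀ = 0.7996 < 1 (blueshift), so the source is approaching.
λ'/λ₀ = √((1 − β)/(1 + β)) for an approaching source ⇒ β = (1 − r²)/(1 + r²) with r = λ'/λ₀.
β = (1 − 0.6394)/(1 + 0.6394) ≈ 0.220.

0.220c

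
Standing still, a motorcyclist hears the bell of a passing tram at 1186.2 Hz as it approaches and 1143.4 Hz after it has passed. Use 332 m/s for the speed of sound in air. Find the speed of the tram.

6.1 m/s

f₁/f₂ = (v + v_s)/(v − v_s), so v_s = v · (f₁ − f₂)/(f₁ + f₂).
v_s = 332 × (1186.2 − 1143.4)/(1186.2 + 1143.4) = 332 × 42.8/2329.6 ≈ 6.1 m/s.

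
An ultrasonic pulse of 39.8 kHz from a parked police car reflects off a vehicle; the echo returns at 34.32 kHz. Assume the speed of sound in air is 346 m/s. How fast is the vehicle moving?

26 m/s

Double Doppler shift off a moving reflector: f₂ = f₀ · (v + u)/(v − u) (u > 0 toward emitter).
Rearranging, u = v · (f₂ − f₀)/(f₂ + f₀) = 346 × -5.48/74.12 ≈ -26 m/s.
So the vehicle is moving at 26 m/s away from the emitter.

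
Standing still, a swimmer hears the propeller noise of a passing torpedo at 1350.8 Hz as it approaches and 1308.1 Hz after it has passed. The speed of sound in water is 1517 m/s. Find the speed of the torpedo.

24.4 m/s

f₁/f₂ = (v + v_s)/(v − v_s), so v_s = v · (f₁ − f₂)/(f₁ + f₂).
v_s = 1517 × (1350.8 − 1308.1)/(1350.8 + 1308.1) = 1517 × 42.7/2658.9 ≈ 24.4 m/s.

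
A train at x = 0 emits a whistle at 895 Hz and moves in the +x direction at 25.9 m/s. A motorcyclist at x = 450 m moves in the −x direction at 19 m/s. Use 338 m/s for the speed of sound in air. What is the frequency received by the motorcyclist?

The observer lies on the +x side, so the source is heading toward the observer and the observer is heading toward the source.
Both move, so f' = f · (v + v_o)/(v − v_s).
f' = 895 × (338 + 19)/(338 − 25.9) = 895 × 357/312.1 ≈ 1024 Hz.

1024 Hz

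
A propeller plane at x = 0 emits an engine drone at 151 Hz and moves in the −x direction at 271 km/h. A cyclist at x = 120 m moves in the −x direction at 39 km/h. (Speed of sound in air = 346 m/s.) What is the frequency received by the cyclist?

271 km/h = 75.28 m/s; 39 km/h = 10.83 m/s.
The observer lies on the +x side, so the source is heading away from the observer and the observer is heading toward the source.
With source receding and observer approaching, f' = f · (v + v_o)/(v + v_s).
f' = 151 × (346 + 10.83)/(346 + 75.28) = 151 × 356.83/421.28 ≈ 128 Hz.

128 Hz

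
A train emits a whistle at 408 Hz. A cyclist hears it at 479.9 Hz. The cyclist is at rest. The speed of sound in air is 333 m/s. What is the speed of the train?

50 m/s

f' > f, so the train is approaching.
f' = f · v/(v − v_s) ⇒ v_s = v · |1 − f/f'|.
v_s = 333 × |1 − 408/479.9| = 333 × 0.1498 ≈ 50 m/s.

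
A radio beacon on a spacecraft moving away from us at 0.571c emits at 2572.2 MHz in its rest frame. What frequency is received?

1344.1 MHz

Relativistic Doppler for frequency: f' = f₀ · √((1 − β)/(1 + β)).
f' = 2572.2 × √(0.4290/1.5710) = 2572.2 × 0.52257 ≈ 1344.1 MHz.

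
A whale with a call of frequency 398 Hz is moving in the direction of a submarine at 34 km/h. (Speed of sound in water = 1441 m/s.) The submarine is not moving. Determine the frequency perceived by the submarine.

34 km/h = 9.444 m/s.
Only the source moves, toward the listener, so f' = f · v/(v − v_s).
f' = 398 × 1441/(1441 − 9.444) = 398 × 1441/1432 ≈ 401 Hz.

401 Hz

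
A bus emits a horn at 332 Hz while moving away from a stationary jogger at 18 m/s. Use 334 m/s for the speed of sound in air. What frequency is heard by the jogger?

Moving source, stationary observer: f' = f · v/(v + v_s) since the source is receding.
f' = 332 × 334/(334 + 18) = 332 × 334/352 ≈ 315 Hz.

315 Hz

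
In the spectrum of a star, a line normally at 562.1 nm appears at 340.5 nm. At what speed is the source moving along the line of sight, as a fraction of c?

0.463c

λ'/λ₀ = 0.6058 < 1 (blueshift), so the source is approaching.
λ'/λ₀ = √((1 − β)/(1 + β)) for an approaching source ⇒ β = (1 − r²)/(1 + r²) with r = λ'/λ₀.
β = (1 − 0.3670)/(1 + 0.3670) ≈ 0.463.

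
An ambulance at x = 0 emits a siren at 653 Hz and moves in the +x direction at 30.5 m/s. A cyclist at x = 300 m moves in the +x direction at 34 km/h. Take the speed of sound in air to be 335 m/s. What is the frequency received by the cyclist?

698 Hz

34 km/h = 9.444 m/s.
The observer lies on the +x side, so the source is heading toward the observer and the observer is heading away from the source.
General Doppler shift: f' = f · (v − v_o)/(v − v_s).
f' = 653 × (335 − 9.444)/(335 − 30.5) = 653 × 325.56/304.5 ≈ 698 Hz.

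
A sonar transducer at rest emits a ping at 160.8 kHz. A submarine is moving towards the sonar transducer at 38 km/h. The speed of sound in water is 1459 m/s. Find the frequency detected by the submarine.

162.0 kHz

38 km/h = 10.56 m/s.
Only the observer moves, toward the source, so f' = f · (v + v_o)/v.
f' = 160.8 × (1459 + 10.56)/1459 = 160.8 × 1469.6/1459 ≈ 162.0 kHz.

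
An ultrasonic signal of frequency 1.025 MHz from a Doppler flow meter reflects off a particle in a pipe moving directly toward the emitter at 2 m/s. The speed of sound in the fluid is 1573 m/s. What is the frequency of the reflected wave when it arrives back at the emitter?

The particle in a pipe first receives the wave as a moving observer: f₁ = f₀ · (v + u)/v = 1.025 × (1573 + 2)/1573 ≈ 1.0263 MHz.
The reflection then acts as a moving source: f₂ = f₁ · v/(v − u) ≈ 1.0276 MHz.

1.0276 MHz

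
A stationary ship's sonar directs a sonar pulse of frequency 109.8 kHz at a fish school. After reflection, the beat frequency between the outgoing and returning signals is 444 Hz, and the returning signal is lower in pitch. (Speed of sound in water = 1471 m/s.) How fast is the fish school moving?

Double Doppler shift off a moving reflector: f₂ = f₀ · (v + u)/(v − u) (u > 0 toward emitter).
Returning signal is lower, so f₂ = f₀ − Δf = 109800 − 444 = 109356 Hz.
Rearranging, u = v · (f₂ − f₀)/(f₂ + f₀) = 1471 × -444/219156 ≈ -2.98 m/s.
So the fish school is moving at 2.98 m/s away from the emitter.

2.98 m/s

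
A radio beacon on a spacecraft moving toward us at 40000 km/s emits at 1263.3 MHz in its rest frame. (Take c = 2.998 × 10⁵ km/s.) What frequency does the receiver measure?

1444.8 MHz

β = v/c = 40000/299800 = 0.1334.
Relativistic Doppler for frequency: f' = f₀ · √((1 + β)/(1 − β)).
f' = 1263.3 × √(1.1334/0.8666) = 1263.3 × 1.14365 ≈ 1444.8 MHz.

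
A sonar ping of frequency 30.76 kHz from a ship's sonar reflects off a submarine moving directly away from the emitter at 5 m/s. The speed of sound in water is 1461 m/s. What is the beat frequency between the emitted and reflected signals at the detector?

The submarine first receives the wave as a moving observer: f₁ = f₀ · (v − u)/v = 30.76 × (1461 − 5)/1461 ≈ 30.655 kHz.
The reflection then acts as a moving source: f₂ = f₁ · v/(v + u) ≈ 30.550 kHz.
Beat frequency (with f₀ = 30760 Hz): |f₂ − f₀| = 2u·f₀/(v + u) = 2 × 5 × 30760/1466 ≈ 210 Hz.

210 Hz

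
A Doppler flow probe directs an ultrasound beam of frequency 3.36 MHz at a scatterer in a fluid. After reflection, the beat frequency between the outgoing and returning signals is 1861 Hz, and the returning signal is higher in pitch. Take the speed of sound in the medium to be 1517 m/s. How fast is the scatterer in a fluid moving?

0.42 m/s

Double Doppler shift off a moving reflector: f₂ = f₀ · (v + u)/(v − u) (u > 0 toward emitter).
Returning signal is higher, so f₂ = f₀ + Δf = 3360000 + 1861 = 3361861 Hz.
Rearranging, u = v · (f₂ − f₀)/(f₂ + f₀) = 1517 × 1861/6721861 ≈ 0.42 m/s.
So the scatterer in a fluid is moving at 0.42 m/s toward the emitter.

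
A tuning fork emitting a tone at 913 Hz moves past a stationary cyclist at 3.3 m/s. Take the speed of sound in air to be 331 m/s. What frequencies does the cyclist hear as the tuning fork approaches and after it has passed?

922 Hz approaching; 904 Hz receding

Approaching: f₁ = f · v/(v − v_s) = 913 × 331/327.7 ≈ 922 Hz.
Receding: f₂ = f · v/(v + v_s) = 913 × 331/334.3 ≈ 904 Hz.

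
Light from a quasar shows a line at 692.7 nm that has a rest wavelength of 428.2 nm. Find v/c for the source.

0.447c

λ'/λ₀ = 1.6177 > 1 (redshift), so the source is receding.
λ'/λ₀ = √((1 + β)/(1 − β)) for a receding source ⇒ β = (r² − 1)/(r² + 1) with r = λ'/λ₀.
β = (2.6170 − 1)/(2.6170 + 1) ≈ 0.447.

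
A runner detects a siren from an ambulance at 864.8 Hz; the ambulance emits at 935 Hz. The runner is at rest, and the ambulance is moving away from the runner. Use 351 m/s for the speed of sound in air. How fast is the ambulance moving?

28 m/s

f' = f · v/(v + v_s) ⇒ v_s = v · |1 − f/f'|.
v_s = 351 × |1 − 935/864.8| = 351 × 0.08117 ≈ 28 m/s.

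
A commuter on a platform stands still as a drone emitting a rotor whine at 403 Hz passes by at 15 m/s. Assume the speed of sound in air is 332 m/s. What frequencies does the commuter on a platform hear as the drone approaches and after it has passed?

422 Hz approaching; 386 Hz receding

Approaching: f₁ = f · v/(v − v_s) = 403 × 332/317 ≈ 422 Hz.
Receding: f₂ = f · v/(v + v_s) = 403 × 332/347 ≈ 386 Hz.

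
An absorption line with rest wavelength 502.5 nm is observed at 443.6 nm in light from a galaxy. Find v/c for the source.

0.124

λ'/λ₀ = 0.8828 < 1 (blueshift), so the source is approaching.
λ'/λ₀ = √((1 − β)/(1 + β)) for an approaching source ⇒ β = (1 − r²)/(1 + r²) with r = λ'/λ₀.
β = (1 − 0.7793)/(1 + 0.7793) ≈ 0.124.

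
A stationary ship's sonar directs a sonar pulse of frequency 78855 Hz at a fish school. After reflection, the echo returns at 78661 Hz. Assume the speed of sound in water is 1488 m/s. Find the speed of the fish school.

Double Doppler shift off a moving reflector: f₂ = f₀ · (v + u)/(v − u) (u > 0 toward emitter).
Rearranging, u = v · (f₂ − f₀)/(f₂ + f₀) = 1488 × -194/157516 ≈ -1.83 m/s.
So the fish school is moving at 1.83 m/s away from the emitter.

1.83 m/s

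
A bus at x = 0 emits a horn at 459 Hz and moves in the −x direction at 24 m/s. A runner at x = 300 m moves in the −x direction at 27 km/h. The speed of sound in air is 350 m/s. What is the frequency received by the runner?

27 km/h = 7.5 m/s.
The observer lies on the +x side, so the source is heading away from the observer and the observer is heading toward the source.
Both move, so f' = f · (v + v_o)/(v + v_s).
f' = 459 × (350 + 7.5)/(350 + 24) = 459 × 357.5/374 ≈ 439 Hz.

439 Hz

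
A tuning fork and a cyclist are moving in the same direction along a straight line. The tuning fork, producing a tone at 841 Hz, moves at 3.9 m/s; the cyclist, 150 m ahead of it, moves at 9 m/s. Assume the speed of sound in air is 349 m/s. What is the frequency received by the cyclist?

The cyclist is ahead, so the tuning fork is moving toward it while the cyclist is moving away from the tuning fork.
With source approaching and observer receding, f' = f · (v − v_o)/(v − v_s).
f' = 841 × (349 − 9)/(349 − 3.9) = 841 × 340/345.1 ≈ 829 Hz.

829 Hz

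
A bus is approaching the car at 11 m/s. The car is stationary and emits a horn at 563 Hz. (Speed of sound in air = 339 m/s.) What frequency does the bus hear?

581 Hz

Only the observer moves, toward the source, so f' = f · (v + v_o)/v.
f' = 563 × (339 + 11)/339 = 563 × 350/339 ≈ 581 Hz.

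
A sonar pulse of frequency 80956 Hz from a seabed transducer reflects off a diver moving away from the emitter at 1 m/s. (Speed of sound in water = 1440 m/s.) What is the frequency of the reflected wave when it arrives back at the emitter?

At the diver (a moving observer), f₁ = f₀ · (v − u)/v = 80956 × 1439/1440 ≈ 80900 Hz.
On reflection it acts as a source moving away from the stationary detector: f₂ = f₁ · v/(v + u) = 80900 × 1440/1441 ≈ 80844 Hz.

80844 Hz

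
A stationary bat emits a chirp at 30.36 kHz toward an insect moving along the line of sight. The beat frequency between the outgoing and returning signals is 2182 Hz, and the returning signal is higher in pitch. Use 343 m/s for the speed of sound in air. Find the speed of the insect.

Double Doppler shift off a moving reflector: f₂ = f₀ · (v + u)/(v − u) (u > 0 toward emitter).
Returning signal is higher, so f₂ = f₀ + Δf = 30360 + 2182 = 32542 Hz.
Rearranging, u = v · (f₂ − f₀)/(f₂ + f₀) = 343 × 2182/62902 ≈ 11.9 m/s.
So the insect is moving at 11.9 m/s toward the emitter.

11.9 m/s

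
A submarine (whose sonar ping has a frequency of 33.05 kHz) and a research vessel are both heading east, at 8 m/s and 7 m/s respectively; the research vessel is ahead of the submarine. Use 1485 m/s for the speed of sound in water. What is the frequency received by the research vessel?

33.1 kHz

The research vessel is ahead, so the submarine is moving toward it while the research vessel is moving away from the submarine.
General Doppler shift: f' = f · (v − v_o)/(v − v_s).
f' = 33.05 × (1485 − 7)/(1485 − 8) = 33.05 × 1478/1477 ≈ 33.1 kHz.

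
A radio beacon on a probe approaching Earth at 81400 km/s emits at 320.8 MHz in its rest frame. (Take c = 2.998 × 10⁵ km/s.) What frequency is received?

β = v/c = 81400/299800 = 0.2715.
Relativistic Doppler for frequency: f' = f₀ · √((1 + β)/(1 − β)).
f' = 320.8 × √(1.2715/0.7285) = 320.8 × 1.32114 ≈ 423.8 MHz.

423.8 MHz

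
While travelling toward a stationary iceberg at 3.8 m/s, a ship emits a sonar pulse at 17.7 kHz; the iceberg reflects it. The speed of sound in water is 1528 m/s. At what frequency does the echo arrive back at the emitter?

The iceberg receives the sound from a moving source: f₁ = f₀ · v/(v − v_e) = 17.7 × 1528/1524.2 ≈ 17.74 kHz.
On the return leg the ship is a moving observer: f₂ = f₁ · (v + v_e)/v = 17.74 × 1531.8/1528 ≈ 17.79 kHz.

17.79 kHz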